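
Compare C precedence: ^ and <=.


'<=' is relational (level 7); '^' is bitwise XOR (level 4)
Higher level binds tighter
'<=' has higher precedence than '^'


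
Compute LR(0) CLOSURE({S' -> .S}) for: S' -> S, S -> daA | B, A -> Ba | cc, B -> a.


Start: S' -> .S
For each item with dot before a nonterminal B, add B -> .γ for every B-production
Closure: [S' -> .S, S -> .daA, S -> .B, B -> .a]


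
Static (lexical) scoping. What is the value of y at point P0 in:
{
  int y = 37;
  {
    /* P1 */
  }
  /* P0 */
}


y declared in the same block as P0
y = 37


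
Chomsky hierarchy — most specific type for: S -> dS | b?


Right-linear: every RHS is a terminal or a terminal followed by one nonterminal
Classification: Type 3 (Regular)


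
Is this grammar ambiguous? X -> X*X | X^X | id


'id*id^id' has two parse trees (no precedence encoded between * and ^)
Ambiguous


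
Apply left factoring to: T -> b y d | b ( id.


Common prefix: 'b'
Factored: T -> b T', T' -> y d | ( id


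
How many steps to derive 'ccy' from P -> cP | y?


Derivation: P => cP => ccP => ccy
Steps: 3


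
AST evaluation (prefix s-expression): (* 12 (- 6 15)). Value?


Evaluate inner: (- 6 15) = -9
Evaluate root: (* 12 -9) = -108
Result: -108


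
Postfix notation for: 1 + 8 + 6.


Left to right (same or higher precedence on left)
Postfix: 1 8 + 6 +


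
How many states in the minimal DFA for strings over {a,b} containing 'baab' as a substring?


KMP-style automaton: 4 progress states + 1 absorbing accept = 5
Minimal DFA: 5 states


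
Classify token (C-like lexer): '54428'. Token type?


Pattern: digits only
Type: INTEGER_LITERAL


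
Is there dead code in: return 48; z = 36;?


statement follows a return and is unreachable
Dead: 'z = 36'


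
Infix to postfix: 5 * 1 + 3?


Left to right (same or higher precedence on left)
Postfix: 5 1 * 3 +


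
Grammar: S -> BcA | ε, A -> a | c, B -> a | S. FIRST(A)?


Per alternative of A: FIRST(a) = {a}; FIRST(c) = {c}
FIRST(A) = {a, c}


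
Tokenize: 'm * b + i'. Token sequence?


Scan left to right, longest-match per lexeme
Tokens: ID(m), OP(*), ID(b), OP(+), ID(i)


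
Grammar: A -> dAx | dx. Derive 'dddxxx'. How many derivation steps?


Derivation: A => dAx => ddAxx => dddxxx
Steps: 3


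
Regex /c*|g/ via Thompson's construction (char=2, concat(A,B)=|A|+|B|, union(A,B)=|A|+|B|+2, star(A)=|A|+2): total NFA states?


Syntax tree has 2 char leaf(s), 1 union(s), 1 star(s)
chars contribute 2×2 = 4; each union adds +2; each star adds +2
Total: 4 + 2 + 2 = 8 states


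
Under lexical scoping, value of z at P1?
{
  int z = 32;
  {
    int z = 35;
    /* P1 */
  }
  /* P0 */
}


z declared in the same block as P1
z = 35


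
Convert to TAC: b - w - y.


Break into single-operator statements:
t1 = b - w
t2 = t1 - y


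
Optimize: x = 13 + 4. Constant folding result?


13 + 4 = 17 at compile time
Optimized: x = 17


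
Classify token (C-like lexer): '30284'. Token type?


Pattern: digits only
Type: INTEGER_LITERAL


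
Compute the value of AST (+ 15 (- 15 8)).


Evaluate inner: (- 15 8) = 7
Evaluate root: (+ 15 7) = 22
Result: 22


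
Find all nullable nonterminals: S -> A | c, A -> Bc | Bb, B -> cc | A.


A nonterminal is nullable iff some alternative derives ε (directly, or every symbol in it is nullable)
Nullable: {}


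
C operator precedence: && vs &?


'&' is bitwise AND (level 5); '&&' is logical AND (level 2)
Higher level binds tighter
'&' has higher precedence than '&&'


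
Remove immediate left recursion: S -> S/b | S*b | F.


Left-recursive alternatives: S/b, S*b; non-recursive: F
Introduce S': S -> FS', S' -> /bS' | *bS' | ε


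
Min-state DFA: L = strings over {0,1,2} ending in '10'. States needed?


Track the longest suffix of input matching a prefix of '10': 3 classes (prefixes of length 0..2)
Minimal DFA: 3 states


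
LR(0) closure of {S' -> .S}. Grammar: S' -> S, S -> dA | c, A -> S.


Start: S' -> .S
For each item with dot before a nonterminal B, add B -> .γ for every B-production
Closure: [S' -> .S, S -> .dA, S -> .c]


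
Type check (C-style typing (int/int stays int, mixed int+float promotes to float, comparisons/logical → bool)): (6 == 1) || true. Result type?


Operand types: bool || bool
Rule: logical operators take bool operands and yield bool
Result type: bool


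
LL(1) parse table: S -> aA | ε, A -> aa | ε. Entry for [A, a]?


For [A, a]: 'a' ∈ FIRST(aa)
Entry: A -> aa


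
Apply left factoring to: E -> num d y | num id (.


Common prefix: 'num'
Factored: E -> num E', E' -> d y | id (


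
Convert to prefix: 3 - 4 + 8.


left-to-right (same/higher precedence on left): tree is (+ (- 3 4) 8)
Prefix: + - 3 4 8


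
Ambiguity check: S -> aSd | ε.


balanced a^n…d^n: each string has a unique parse
Unambiguous


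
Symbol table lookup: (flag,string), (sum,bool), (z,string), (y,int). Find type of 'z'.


Lookup 'z' → type string


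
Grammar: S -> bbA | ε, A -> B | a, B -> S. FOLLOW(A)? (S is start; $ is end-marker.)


$ ∈ FOLLOW(S). For each A -> αBβ: add FIRST(β)\{ε} to FOLLOW(B); if β nullable, add FOLLOW(A).
FOLLOW(A) = {$}


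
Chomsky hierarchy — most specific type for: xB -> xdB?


LHS has context (more than one symbol) and |LHS| ≤ |RHS|
Classification: Type 1 (Context-Sensitive)


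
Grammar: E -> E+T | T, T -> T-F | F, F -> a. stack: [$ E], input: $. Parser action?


start symbol E on stack, input exhausted
Action: accept


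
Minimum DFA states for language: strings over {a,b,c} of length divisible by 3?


Track length mod 3: states 0..2, accept at 0
Minimal DFA: 3 states


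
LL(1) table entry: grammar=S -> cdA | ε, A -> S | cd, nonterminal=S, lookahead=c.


For [S, c]: 'c' ∈ FIRST(cdA)
Entry: S -> cdA


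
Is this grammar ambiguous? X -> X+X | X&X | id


'id+id&id' has two parse trees (no precedence encoded between + and &)
Ambiguous


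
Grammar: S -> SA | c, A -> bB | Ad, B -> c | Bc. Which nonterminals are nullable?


A nonterminal is nullable iff some alternative derives ε (directly, or every symbol in it is nullable)
Nullable: {}


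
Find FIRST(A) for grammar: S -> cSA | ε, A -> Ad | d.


Per alternative of A: FIRST(Ad) = {d}; FIRST(d) = {d}
FIRST(A) = {d}


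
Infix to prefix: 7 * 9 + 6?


left-to-right (same/higher precedence on left): tree is (+ (* 7 9) 6)
Prefix: + * 7 9 6


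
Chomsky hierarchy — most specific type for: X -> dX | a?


Right-linear: every RHS is a terminal or a terminal followed by one nonterminal
Classification: Type 3 (Regular)


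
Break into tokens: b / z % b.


Scan left to right, longest-match per lexeme
Tokens: ID(b), OP(/), ID(z), OP(%), ID(b)


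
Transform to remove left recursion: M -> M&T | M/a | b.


Left-recursive alternatives: M&T, M/a; non-recursive: b
Introduce M': M -> bM', M' -> &TM' | /aM' | ε


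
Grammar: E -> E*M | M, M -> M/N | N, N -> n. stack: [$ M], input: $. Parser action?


lookahead ∉ {/} so M won't extend; reduce E -> M
Action: reduce (E -> M)


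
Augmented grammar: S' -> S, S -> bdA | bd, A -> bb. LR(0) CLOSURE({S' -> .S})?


Start: S' -> .S
For each item with dot before a nonterminal B, add B -> .γ for every B-production
Closure: [S' -> .S, S -> .bdA, S -> .bd]


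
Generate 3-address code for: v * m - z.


Break into single-operator statements:
t1 = v * m
t2 = t1 - z


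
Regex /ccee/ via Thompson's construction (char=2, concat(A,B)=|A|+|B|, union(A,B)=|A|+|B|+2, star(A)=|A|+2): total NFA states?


Syntax tree has 4 char leaf(s), 0 union(s), 0 star(s)
chars contribute 4×2 = 8; each union adds +2; each star adds +2
Total: 8 + 0 + 0 = 8 states


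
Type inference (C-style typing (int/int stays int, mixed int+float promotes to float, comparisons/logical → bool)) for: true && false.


Operand types: bool && bool
Rule: logical operators take bool operands and yield bool
Result type: bool


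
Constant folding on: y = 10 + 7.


10 + 7 = 17 at compile time
Optimized: y = 17


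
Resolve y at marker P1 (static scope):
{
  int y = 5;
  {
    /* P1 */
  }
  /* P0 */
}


P1's block does not declare y; resolves to the enclosing declaration at depth 0
y = 5


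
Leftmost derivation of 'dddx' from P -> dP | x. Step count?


Derivation: P => dP => ddP => dddP => dddx
Steps: 4


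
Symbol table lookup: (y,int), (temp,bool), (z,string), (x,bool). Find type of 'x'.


Lookup 'x' → type bool


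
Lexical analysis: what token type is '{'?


Pattern: delimiter/punctuation
Type: PUNCTUATION


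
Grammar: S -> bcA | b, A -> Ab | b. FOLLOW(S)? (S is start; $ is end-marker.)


$ ∈ FOLLOW(S). For each A -> αBβ: add FIRST(β)\{ε} to FOLLOW(B); if β nullable, add FOLLOW(A).
FOLLOW(S) = {$}


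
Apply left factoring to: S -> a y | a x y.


Common prefix: 'a'
Factored: S -> a S', S' -> y | x y


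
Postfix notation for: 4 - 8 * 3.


* has higher precedence, evaluate 8*3 first
Postfix: 4 8 3 * -


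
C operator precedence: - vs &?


'-' is additive (level 9); '&' is bitwise AND (level 5)
Higher level binds tighter
'-' has higher precedence than '&'


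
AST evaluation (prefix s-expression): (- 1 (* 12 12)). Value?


Evaluate inner: (* 12 12) = 144
Evaluate root: (- 1 144) = -143
Result: -143


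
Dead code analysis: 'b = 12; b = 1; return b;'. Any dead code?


first assignment to b is overwritten before any read
Dead: 'b = 12'


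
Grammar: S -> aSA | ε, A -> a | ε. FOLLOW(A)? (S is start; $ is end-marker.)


$ ∈ FOLLOW(S). For each A -> αBβ: add FIRST(β)\{ε} to FOLLOW(B); if β nullable, add FOLLOW(A).
FOLLOW(A) = {$, a}


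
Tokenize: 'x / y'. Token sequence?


Scan left to right, longest-match per lexeme
Tokens: ID(x), OP(/), ID(y)


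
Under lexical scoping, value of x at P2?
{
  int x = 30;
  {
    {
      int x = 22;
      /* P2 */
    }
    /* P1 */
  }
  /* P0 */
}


x declared in the same block as P2
x = 22


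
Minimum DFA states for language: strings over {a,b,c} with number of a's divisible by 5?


Track (count of a) mod 5: states 0..4, accept at 0
Minimal DFA: 5 states


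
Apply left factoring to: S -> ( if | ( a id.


Common prefix: '('
Factored: S -> ( S', S' -> if | a id


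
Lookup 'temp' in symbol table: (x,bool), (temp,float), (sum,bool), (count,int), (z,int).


Lookup 'temp' → type float


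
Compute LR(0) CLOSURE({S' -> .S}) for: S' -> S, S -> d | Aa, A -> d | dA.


Start: S' -> .S
For each item with dot before a nonterminal B, add B -> .γ for every B-production
Closure: [S' -> .S, S -> .d, S -> .Aa, A -> .d, A -> .dA]


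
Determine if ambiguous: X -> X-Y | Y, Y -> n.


precedence layered via separate nonterminal Y: deterministic
Unambiguous


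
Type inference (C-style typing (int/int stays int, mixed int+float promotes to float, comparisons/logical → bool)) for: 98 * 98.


Operand types: int * int
Rule: mixed int/float promotes to float; int/int stays int
Result type: int


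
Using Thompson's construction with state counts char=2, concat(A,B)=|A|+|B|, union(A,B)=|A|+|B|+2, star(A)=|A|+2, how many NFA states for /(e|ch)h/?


Syntax tree has 4 char leaf(s), 1 union(s), 0 star(s)
chars contribute 4×2 = 8; each union adds +2; each star adds +2
Total: 8 + 2 + 0 = 10 states


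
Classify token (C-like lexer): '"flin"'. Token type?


Pattern: double-quoted sequence
Type: STRING_LITERAL


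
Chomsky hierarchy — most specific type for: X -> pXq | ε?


Single nonterminal LHS, but p^n q^n is not regular
Classification: Type 2 (Context-Free)


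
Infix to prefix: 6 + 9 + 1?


left-to-right (same/higher precedence on left): tree is (+ (+ 6 9) 1)
Prefix: + + 6 9 1


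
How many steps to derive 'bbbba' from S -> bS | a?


Derivation: S => bS => bbS => bbbS => bbbbS => bbbba
Steps: 5


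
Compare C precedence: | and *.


'*' is multiplicative (level 10); '|' is bitwise OR (level 3)
Higher level binds tighter
'*' has higher precedence than '|'


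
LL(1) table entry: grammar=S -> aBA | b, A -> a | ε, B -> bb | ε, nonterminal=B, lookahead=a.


For [B, a]: ε is nullable and 'a' ∈ FOLLOW(B)
Entry: B -> ε


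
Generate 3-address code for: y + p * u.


Break into single-operator statements:
t1 = p * u
t2 = y + t1


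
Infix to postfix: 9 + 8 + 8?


Left to right (same or higher precedence on left)
Postfix: 9 8 + 8 +


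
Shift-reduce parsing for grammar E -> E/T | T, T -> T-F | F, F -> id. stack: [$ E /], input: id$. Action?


no handle ('E/' is not any RHS); shift 'id'
Action: shift


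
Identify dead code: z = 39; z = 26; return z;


first assignment to z is overwritten before any read
Dead: 'z = 39'


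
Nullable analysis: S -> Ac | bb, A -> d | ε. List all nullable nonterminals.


A nonterminal is nullable iff some alternative derives ε (directly, or every symbol in it is nullable)
Nullable: {A}


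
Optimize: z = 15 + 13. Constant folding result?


15 + 13 = 28 at compile time
Optimized: z = 28


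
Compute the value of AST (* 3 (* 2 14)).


Evaluate inner: (* 2 14) = 28
Evaluate root: (* 3 28) = 84
Result: 84


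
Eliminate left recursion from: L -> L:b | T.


Left-recursive alternatives: L:b; non-recursive: T
Introduce L': L -> TL', L' -> :bL' | ε


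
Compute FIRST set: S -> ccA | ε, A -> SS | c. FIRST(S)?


Per alternative of S: FIRST(ccA) = {c}; FIRST(ε) = {ε}
FIRST(S) = {c, ε}


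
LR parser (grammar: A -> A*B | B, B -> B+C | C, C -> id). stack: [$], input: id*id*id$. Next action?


no handle on stack; shift 'id'
Action: shift


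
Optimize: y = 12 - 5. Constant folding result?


12 - 5 = 7 at compile time
Optimized: y = 7


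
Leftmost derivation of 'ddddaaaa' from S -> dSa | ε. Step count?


Derivation: S => dSa => ddSaa => dddSaaa => ddddSaaaa => ddddaaaa
Steps: 5


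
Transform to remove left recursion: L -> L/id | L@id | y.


Left-recursive alternatives: L/id, L@id; non-recursive: y
Introduce L': L -> yL', L' -> /idL' | @idL' | ε


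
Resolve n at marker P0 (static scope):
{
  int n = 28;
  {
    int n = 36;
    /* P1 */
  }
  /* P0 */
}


n declared in the same block as P0
n = 28


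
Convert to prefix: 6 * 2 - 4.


left-to-right (same/higher precedence on left): tree is (- (* 6 2) 4)
Prefix: - * 6 2 4


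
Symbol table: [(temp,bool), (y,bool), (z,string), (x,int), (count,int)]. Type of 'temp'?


Lookup 'temp' → type bool


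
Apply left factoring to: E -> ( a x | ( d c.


Common prefix: '('
Factored: E -> ( E', E' -> a x | d c


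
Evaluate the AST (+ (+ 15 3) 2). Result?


Evaluate inner: (+ 15 3) = 18
Evaluate root: (+ 18 2) = 20
Result: 20


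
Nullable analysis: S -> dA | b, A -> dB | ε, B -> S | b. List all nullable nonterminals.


A nonterminal is nullable iff some alternative derives ε (directly, or every symbol in it is nullable)
Nullable: {A}


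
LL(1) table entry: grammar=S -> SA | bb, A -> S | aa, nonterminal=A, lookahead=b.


For [A, b]: 'b' ∈ FIRST(S)
Entry: A -> S


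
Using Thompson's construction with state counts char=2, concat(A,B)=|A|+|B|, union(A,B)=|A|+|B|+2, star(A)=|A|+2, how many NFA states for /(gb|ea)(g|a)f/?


Syntax tree has 7 char leaf(s), 2 union(s), 0 star(s)
chars contribute 7×2 = 14; each union adds +2; each star adds +2
Total: 14 + 4 + 0 = 18 states


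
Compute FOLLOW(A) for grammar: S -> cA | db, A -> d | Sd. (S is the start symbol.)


$ ∈ FOLLOW(S). For each A -> αBβ: add FIRST(β)\{ε} to FOLLOW(B); if β nullable, add FOLLOW(A).
FOLLOW(A) = {$, d}


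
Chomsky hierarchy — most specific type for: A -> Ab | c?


Left-linear: every RHS is a terminal or one nonterminal followed by a terminal
Classification: Type 3 (Regular)


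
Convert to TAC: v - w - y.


Break into single-operator statements:
t1 = v - w
t2 = t1 - y


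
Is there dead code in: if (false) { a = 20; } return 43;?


condition is constant false, so the whole block is unreachable
Dead: 'if (false) { a = 20; }'


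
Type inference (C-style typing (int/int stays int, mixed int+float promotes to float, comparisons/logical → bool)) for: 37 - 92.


Operand types: int - int
Rule: mixed int/float promotes to float; int/int stays int
Result type: int


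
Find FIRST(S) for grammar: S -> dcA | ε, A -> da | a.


Per alternative of S: FIRST(dcA) = {d}; FIRST(ε) = {ε}
FIRST(S) = {d, ε}


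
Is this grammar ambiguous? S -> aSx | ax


balanced a^n…x^n: each string has a unique parse
Unambiguous


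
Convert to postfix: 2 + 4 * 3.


* has higher precedence, evaluate 4*3 first
Postfix: 2 4 3 * +


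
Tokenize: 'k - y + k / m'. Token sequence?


Scan left to right, longest-match per lexeme
Tokens: ID(k), OP(-), ID(y), OP(+), ID(k), OP(/), ID(m)


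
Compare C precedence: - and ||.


'-' is additive (level 9); '||' is logical OR (level 1)
Higher level binds tighter
'-' has higher precedence than '||'


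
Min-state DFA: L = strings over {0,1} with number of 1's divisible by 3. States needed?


Track (count of 1) mod 3: states 0..2, accept at 0
Minimal DFA: 3 states


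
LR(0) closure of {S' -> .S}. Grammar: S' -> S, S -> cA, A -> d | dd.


Start: S' -> .S
For each item with dot before a nonterminal B, add B -> .γ for every B-production
Closure: [S' -> .S, S -> .cA]


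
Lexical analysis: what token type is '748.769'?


Pattern: digits with a decimal point
Type: FLOAT_LITERAL


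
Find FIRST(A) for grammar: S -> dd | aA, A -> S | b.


Per alternative of A: FIRST(S) = {a, d}; FIRST(b) = {b}
FIRST(A) = {a, b, d}


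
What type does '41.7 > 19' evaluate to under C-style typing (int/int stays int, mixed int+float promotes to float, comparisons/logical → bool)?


Operand types: float > int
Rule: comparison yields bool
Result type: bool


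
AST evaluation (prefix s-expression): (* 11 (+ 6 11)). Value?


Evaluate inner: (+ 6 11) = 17
Evaluate root: (* 11 17) = 187
Result: 187


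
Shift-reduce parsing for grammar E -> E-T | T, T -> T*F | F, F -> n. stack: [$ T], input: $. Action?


lookahead ∉ {*} so T won't extend; reduce E -> T
Action: reduce (E -> T)


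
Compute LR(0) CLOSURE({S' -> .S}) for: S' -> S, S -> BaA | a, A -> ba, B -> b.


Start: S' -> .S
For each item with dot before a nonterminal B, add B -> .γ for every B-production
Closure: [S' -> .S, S -> .BaA, S -> .a, B -> .b]


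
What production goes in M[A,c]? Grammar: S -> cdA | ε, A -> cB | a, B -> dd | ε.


For [A, c]: 'c' ∈ FIRST(cB)
Entry: A -> cB


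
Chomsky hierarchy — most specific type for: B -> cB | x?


Right-linear: every RHS is a terminal or a terminal followed by one nonterminal
Classification: Type 3 (Regular)


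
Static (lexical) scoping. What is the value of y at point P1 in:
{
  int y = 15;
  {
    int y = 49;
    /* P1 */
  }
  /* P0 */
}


y declared in the same block as P1
y = 49


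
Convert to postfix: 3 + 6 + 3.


Left to right (same or higher precedence on left)
Postfix: 3 6 + 3 +


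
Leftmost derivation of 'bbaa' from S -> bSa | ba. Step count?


Derivation: S => bSa => bbaa
Steps: 2


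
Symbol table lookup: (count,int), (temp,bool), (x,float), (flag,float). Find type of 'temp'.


Lookup 'temp' → type bool


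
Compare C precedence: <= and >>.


'>>' is shift (level 8); '<=' is relational (level 7)
Higher level binds tighter
'>>' has higher precedence than '<='


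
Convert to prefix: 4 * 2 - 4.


left-to-right (same/higher precedence on left): tree is (- (* 4 2) 4)
Prefix: - * 4 2 4


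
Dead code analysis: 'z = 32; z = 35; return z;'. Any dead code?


first assignment to z is overwritten before any read
Dead: 'z = 32'


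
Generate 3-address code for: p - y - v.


Break into single-operator statements:
t1 = p - y
t2 = t1 - v


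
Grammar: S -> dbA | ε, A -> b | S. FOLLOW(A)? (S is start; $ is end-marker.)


$ ∈ FOLLOW(S). For each A -> αBβ: add FIRST(β)\{ε} to FOLLOW(B); if β nullable, add FOLLOW(A).
FOLLOW(A) = {$}


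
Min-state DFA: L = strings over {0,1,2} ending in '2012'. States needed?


Track the longest suffix of input matching a prefix of '2012': 5 classes (prefixes of length 0..4)
Minimal DFA: 5 states


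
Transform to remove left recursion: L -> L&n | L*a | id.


Left-recursive alternatives: L&n, L*a; non-recursive: id
Introduce L': L -> idL', L' -> &nL' | *aL' | ε


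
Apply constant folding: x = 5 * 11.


5 * 11 = 55 at compile time
Optimized: x = 55


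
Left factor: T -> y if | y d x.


Common prefix: 'y'
Factored: T -> y T', T' -> if | d x


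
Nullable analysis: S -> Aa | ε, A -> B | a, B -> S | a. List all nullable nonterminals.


A nonterminal is nullable iff some alternative derives ε (directly, or every symbol in it is nullable)
Nullable: {A, B, S}


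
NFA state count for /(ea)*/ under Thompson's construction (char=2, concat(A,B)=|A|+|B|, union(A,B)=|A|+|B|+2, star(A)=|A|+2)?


Syntax tree has 2 char leaf(s), 0 union(s), 1 star(s)
chars contribute 2×2 = 4; each union adds +2; each star adds +2
Total: 4 + 0 + 2 = 6 states


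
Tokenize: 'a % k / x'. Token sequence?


Scan left to right, longest-match per lexeme
Tokens: ID(a), OP(%), ID(k), OP(/), ID(x)


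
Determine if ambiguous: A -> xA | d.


right-linear, alternatives start with distinct terminals 'x' vs 'd': unique leftmost derivation
Unambiguous


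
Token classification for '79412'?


Pattern: digits only
Type: INTEGER_LITERAL


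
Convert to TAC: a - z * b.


Break into single-operator statements:
t1 = z * b
t2 = a - t1


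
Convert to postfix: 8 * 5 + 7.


Left to right (same or higher precedence on left)
Postfix: 8 5 * 7 +


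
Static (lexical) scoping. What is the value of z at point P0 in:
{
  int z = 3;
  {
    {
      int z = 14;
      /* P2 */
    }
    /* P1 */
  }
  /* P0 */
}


z declared in the same block as P0
z = 3


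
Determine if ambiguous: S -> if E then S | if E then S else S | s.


dangling else: 'if E then if E then s else s' parses two ways
Ambiguous


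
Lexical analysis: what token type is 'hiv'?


Pattern: letter/underscore followed by alphanumerics, not a keyword
Type: IDENTIFIER


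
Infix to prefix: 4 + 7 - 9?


left-to-right (same/higher precedence on left): tree is (- (+ 4 7) 9)
Prefix: - + 4 7 9


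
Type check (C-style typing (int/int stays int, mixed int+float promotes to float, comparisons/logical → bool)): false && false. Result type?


Operand types: bool && bool
Rule: logical operators take bool operands and yield bool
Result type: bool


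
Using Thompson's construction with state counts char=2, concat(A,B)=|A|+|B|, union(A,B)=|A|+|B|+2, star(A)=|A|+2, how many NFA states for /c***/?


Syntax tree has 1 char leaf(s), 0 union(s), 3 star(s)
chars contribute 1×2 = 2; each union adds +2; each star adds +2
Total: 2 + 0 + 6 = 8 states


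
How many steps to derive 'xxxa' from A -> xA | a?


Derivation: A => xA => xxA => xxxA => xxxa
Steps: 4


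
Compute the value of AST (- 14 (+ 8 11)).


Evaluate inner: (+ 8 11) = 19
Evaluate root: (- 14 19) = -5
Result: -5


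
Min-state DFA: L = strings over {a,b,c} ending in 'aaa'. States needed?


Track the longest suffix of input matching a prefix of 'aaa': 4 classes (prefixes of length 0..3)
Minimal DFA: 4 states


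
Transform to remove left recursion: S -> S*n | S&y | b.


Left-recursive alternatives: S*n, S&y; non-recursive: b
Introduce S': S -> bS', S' -> *nS' | &yS' | ε


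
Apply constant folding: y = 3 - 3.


3 - 3 = 0 at compile time
Optimized: y = 0


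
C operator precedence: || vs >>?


'>>' is shift (level 8); '||' is logical OR (level 1)
Higher level binds tighter
'>>' has higher precedence than '||'


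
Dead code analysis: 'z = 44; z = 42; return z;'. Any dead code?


first assignment to z is overwritten before any read
Dead: 'z = 44'


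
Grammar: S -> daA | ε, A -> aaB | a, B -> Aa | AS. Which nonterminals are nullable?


A nonterminal is nullable iff some alternative derives ε (directly, or every symbol in it is nullable)
Nullable: {S}


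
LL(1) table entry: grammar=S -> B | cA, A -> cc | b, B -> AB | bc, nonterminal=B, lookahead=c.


For [B, c]: 'c' ∈ FIRST(AB)
Entry: B -> AB


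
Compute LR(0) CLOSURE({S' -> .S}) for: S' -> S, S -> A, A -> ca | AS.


Start: S' -> .S
For each item with dot before a nonterminal B, add B -> .γ for every B-production
Closure: [S' -> .S, S -> .A, A -> .ca, A -> .AS]


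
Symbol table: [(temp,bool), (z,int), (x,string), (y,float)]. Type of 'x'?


Lookup 'x' → type string


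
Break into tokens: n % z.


Scan left to right, longest-match per lexeme
Tokens: ID(n), OP(%), ID(z)


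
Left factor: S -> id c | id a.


Common prefix: 'id'
Factored: S -> id S', S' -> c | a


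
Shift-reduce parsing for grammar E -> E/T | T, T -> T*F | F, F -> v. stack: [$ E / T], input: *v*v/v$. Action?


'*' can extend T; shift to build T -> T*F
Action: shift


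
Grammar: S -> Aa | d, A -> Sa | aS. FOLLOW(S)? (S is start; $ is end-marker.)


$ ∈ FOLLOW(S). For each A -> αBβ: add FIRST(β)\{ε} to FOLLOW(B); if β nullable, add FOLLOW(A).
FOLLOW(S) = {$, a}


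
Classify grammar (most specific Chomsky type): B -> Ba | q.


Left-linear: every RHS is a terminal or one nonterminal followed by a terminal
Classification: Type 3 (Regular)


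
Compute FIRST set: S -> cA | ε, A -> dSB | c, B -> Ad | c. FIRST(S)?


Per alternative of S: FIRST(cA) = {c}; FIRST(ε) = {ε}
FIRST(S) = {c, ε}


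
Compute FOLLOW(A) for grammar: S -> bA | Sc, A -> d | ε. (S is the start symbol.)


$ ∈ FOLLOW(S). For each A -> αBβ: add FIRST(β)\{ε} to FOLLOW(B); if β nullable, add FOLLOW(A).
FOLLOW(A) = {$, c}


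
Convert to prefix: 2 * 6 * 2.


left-to-right (same/higher precedence on left): tree is (* (* 2 6) 2)
Prefix: * * 2 6 2


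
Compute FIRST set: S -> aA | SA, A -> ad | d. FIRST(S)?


Per alternative of S: FIRST(aA) = {a}; FIRST(SA) = {a}
FIRST(S) = {a}


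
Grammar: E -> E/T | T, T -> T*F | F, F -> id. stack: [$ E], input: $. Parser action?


start symbol E on stack, input exhausted
Action: accept


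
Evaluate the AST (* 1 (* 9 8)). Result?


Evaluate inner: (* 9 8) = 72
Evaluate root: (* 1 72) = 72
Result: 72


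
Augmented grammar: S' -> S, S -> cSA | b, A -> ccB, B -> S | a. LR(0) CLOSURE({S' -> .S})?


Start: S' -> .S
For each item with dot before a nonterminal B, add B -> .γ for every B-production
Closure: [S' -> .S, S -> .cSA, S -> .b]


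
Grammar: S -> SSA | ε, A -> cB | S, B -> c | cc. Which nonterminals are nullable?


A nonterminal is nullable iff some alternative derives ε (directly, or every symbol in it is nullable)
Nullable: {A, S}


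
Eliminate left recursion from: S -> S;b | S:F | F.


Left-recursive alternatives: S;b, S:F; non-recursive: F
Introduce S': S -> FS', S' -> ;bS' | :FS' | ε


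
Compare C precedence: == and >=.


'>=' is relational (level 7); '==' is equality (level 6)
Higher level binds tighter
'>=' has higher precedence than '=='


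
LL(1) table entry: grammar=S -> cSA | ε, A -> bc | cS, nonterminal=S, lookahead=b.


For [S, b]: ε is nullable and 'b' ∈ FOLLOW(S)
Entry: S -> ε


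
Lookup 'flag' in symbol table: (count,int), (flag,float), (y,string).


Lookup 'flag' → type float


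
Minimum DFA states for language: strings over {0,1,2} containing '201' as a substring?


KMP-style automaton: 3 progress states + 1 absorbing accept = 4
Minimal DFA: 4 states


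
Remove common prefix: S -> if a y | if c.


Common prefix: 'if'
Factored: S -> if S', S' -> a y | c


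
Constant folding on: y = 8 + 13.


8 + 13 = 21 at compile time
Optimized: y = 21


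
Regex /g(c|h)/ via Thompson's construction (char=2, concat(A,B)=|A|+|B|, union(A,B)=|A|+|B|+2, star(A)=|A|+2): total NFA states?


Syntax tree has 3 char leaf(s), 1 union(s), 0 star(s)
chars contribute 3×2 = 6; each union adds +2; each star adds +2
Total: 6 + 2 + 0 = 8 states


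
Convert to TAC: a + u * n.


Break into single-operator statements:
t1 = u * n
t2 = a + t1


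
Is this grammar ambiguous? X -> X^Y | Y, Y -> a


precedence layered via separate nonterminal Y: deterministic
Unambiguous


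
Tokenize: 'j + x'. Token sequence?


Scan left to right, longest-match per lexeme
Tokens: ID(j), OP(+), ID(x)


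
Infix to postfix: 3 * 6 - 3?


Left to right (same or higher precedence on left)
Postfix: 3 6 * 3 -


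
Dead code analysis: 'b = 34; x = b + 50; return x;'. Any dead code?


b is read by x's definition; x is returned
No dead code


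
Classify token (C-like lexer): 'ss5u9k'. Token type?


Pattern: letter/underscore followed by alphanumerics, not a keyword
Type: IDENTIFIER


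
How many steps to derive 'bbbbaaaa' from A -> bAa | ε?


Derivation: A => bAa => bbAaa => bbbAaaa => bbbbAaaaa => bbbbaaaa
Steps: 5


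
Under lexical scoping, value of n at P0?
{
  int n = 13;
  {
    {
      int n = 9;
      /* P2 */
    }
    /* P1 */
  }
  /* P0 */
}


n declared in the same block as P0
n = 13


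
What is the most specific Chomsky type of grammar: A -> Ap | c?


Left-linear: every RHS is a terminal or one nonterminal followed by a terminal
Classification: Type 3 (Regular)


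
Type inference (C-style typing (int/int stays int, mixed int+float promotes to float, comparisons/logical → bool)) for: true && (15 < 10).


Operand types: bool && bool
Rule: logical operators take bool operands and yield bool
Result type: bool


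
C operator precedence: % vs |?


'%' is multiplicative (level 10); '|' is bitwise OR (level 3)
Higher level binds tighter
'%' has higher precedence than '|'


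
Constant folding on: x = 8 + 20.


8 + 20 = 28 at compile time
Optimized: x = 28


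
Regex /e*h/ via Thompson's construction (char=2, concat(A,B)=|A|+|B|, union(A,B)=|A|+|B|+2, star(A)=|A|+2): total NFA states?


Syntax tree has 2 char leaf(s), 0 union(s), 1 star(s)
chars contribute 2×2 = 4; each union adds +2; each star adds +2
Total: 4 + 0 + 2 = 6 states


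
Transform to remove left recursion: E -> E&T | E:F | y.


Left-recursive alternatives: E&T, E:F; non-recursive: y
Introduce E': E -> yE', E' -> &TE' | :FE' | ε


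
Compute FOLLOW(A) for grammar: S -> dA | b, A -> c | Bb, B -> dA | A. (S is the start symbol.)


$ ∈ FOLLOW(S). For each A -> αBβ: add FIRST(β)\{ε} to FOLLOW(B); if β nullable, add FOLLOW(A).
FOLLOW(A) = {$, b}


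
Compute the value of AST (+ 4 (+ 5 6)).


Evaluate inner: (+ 5 6) = 11
Evaluate root: (+ 4 11) = 15
Result: 15


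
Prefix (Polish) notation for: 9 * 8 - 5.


left-to-right (same/higher precedence on left): tree is (- (* 9 8) 5)
Prefix: - * 9 8 5


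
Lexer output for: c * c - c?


Scan left to right, longest-match per lexeme
Tokens: ID(c), OP(*), ID(c), OP(-), ID(c)


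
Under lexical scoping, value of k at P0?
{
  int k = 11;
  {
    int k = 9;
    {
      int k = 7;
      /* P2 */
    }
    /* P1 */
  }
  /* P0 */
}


k declared in the same block as P0
k = 11


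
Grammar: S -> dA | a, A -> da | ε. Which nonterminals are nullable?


A nonterminal is nullable iff some alternative derives ε (directly, or every symbol in it is nullable)
Nullable: {A}


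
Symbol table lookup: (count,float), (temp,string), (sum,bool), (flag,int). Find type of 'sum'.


Lookup 'sum' → type bool


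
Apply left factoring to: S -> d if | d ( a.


Common prefix: 'd'
Factored: S -> d S', S' -> if | ( a


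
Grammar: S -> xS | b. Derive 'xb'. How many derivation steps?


Derivation: S => xS => xb
Steps: 2


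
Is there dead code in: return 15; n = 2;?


statement follows a return and is unreachable
Dead: 'n = 2'


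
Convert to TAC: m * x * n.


Break into single-operator statements:
t1 = m * x
t2 = t1 * n


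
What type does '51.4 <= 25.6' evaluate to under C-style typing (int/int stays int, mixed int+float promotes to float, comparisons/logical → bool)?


Operand types: float <= float
Rule: comparison yields bool
Result type: bool


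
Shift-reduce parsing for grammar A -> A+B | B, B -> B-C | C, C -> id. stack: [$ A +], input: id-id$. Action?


no handle ('A+' is not any RHS); shift 'id'
Action: shift


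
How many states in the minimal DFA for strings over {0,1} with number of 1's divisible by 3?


Track (count of 1) mod 3: states 0..2, accept at 0
Minimal DFA: 3 states


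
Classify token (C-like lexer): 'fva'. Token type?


Pattern: letter/underscore followed by alphanumerics, not a keyword
Type: IDENTIFIER


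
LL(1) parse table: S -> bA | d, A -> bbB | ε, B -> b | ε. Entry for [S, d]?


For [S, d]: 'd' ∈ FIRST(d)
Entry: S -> d


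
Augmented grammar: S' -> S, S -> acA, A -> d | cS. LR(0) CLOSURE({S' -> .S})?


Start: S' -> .S
For each item with dot before a nonterminal B, add B -> .γ for every B-production
Closure: [S' -> .S, S -> .acA]


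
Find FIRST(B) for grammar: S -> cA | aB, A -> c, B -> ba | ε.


Per alternative of B: FIRST(ba) = {b}; FIRST(ε) = {ε}
FIRST(B) = {b, ε}


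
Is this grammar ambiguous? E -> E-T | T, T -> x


precedence layered via separate nonterminal T: deterministic
Unambiguous


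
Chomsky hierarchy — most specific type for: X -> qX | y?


Right-linear: every RHS is a terminal or a terminal followed by one nonterminal
Classification: Type 3 (Regular)


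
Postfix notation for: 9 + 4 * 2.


* has higher precedence, evaluate 4*2 first
Postfix: 9 4 2 * +


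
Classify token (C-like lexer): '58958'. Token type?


Pattern: digits only
Type: INTEGER_LITERAL


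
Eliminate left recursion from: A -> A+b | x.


Left-recursive alternatives: A+b; non-recursive: x
Introduce A': A -> xA', A' -> +bA' | ε


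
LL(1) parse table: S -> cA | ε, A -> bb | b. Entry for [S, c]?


For [S, c]: 'c' ∈ FIRST(cA)
Entry: S -> cA


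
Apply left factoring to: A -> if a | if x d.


Common prefix: 'if'
Factored: A -> if A', A' -> a | x d


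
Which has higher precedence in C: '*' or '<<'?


'*' is multiplicative (level 10); '<<' is shift (level 8)
Higher level binds tighter
'*' has higher precedence than '<<'


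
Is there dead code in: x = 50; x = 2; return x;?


first assignment to x is overwritten before any read
Dead: 'x = 50'


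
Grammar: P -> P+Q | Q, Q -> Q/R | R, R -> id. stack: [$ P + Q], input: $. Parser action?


handle 'P+Q' on top; lookahead ∈ FOLLOW(P) = {+, $}
Action: reduce (P -> P+Q)


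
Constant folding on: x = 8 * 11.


8 * 11 = 88 at compile time
Optimized: x = 88


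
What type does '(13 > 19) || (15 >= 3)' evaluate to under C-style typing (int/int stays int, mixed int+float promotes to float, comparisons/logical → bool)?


Operand types: bool || bool
Rule: logical operators take bool operands and yield bool
Result type: bool


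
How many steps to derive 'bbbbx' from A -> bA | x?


Derivation: A => bA => bbA => bbbA => bbbbA => bbbbx
Steps: 5


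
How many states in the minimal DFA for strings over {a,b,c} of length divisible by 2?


Track length mod 2: states 0..1, accept at 0
Minimal DFA: 2 states


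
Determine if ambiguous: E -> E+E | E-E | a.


'a+a-a' has two parse trees (no precedence encoded between + and -)
Ambiguous


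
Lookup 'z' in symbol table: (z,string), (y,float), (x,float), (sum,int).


Lookup 'z' → type string


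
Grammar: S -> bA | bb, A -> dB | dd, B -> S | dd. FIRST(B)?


Per alternative of B: FIRST(S) = {b}; FIRST(dd) = {d}
FIRST(B) = {b, d}


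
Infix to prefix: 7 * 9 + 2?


left-to-right (same/higher precedence on left): tree is (+ (* 7 9) 2)
Prefix: + * 7 9 2


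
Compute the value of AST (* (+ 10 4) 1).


Evaluate inner: (+ 10 4) = 14
Evaluate root: (* 14 1) = 14
Result: 14


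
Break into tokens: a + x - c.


Scan left to right, longest-match per lexeme
Tokens: ID(a), OP(+), ID(x), OP(-), ID(c)


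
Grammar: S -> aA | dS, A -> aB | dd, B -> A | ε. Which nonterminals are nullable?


A nonterminal is nullable iff some alternative derives ε (directly, or every symbol in it is nullable)
Nullable: {B}


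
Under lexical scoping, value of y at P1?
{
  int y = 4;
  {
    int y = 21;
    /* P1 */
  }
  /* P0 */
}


y declared in the same block as P1
y = 21


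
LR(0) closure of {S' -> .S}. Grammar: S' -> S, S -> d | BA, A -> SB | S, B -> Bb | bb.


Start: S' -> .S
For each item with dot before a nonterminal B, add B -> .γ for every B-production
Closure: [S' -> .S, S -> .d, S -> .BA, B -> .Bb, B -> .bb]


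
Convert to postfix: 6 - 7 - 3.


Left to right (same or higher precedence on left)
Postfix: 6 7 - 3 -


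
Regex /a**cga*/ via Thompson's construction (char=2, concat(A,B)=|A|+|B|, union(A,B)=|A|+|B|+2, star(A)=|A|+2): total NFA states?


Syntax tree has 4 char leaf(s), 0 union(s), 3 star(s)
chars contribute 4×2 = 8; each union adds +2; each star adds +2
Total: 8 + 0 + 6 = 14 states


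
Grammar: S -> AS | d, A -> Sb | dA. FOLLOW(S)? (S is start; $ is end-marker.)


$ ∈ FOLLOW(S). For each A -> αBβ: add FIRST(β)\{ε} to FOLLOW(B); if β nullable, add FOLLOW(A).
FOLLOW(S) = {$, b}


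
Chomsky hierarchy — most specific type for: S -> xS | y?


Right-linear: every RHS is a terminal or a terminal followed by one nonterminal
Classification: Type 3 (Regular)


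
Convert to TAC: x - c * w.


Break into single-operator statements:
t1 = c * w
t2 = x - t1


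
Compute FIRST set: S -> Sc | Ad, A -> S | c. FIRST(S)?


Per alternative of S: FIRST(Sc) = {c}; FIRST(Ad) = {c}
FIRST(S) = {c}


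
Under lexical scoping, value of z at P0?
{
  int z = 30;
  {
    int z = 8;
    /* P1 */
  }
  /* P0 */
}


z declared in the same block as P0
z = 30


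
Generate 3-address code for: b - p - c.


Break into single-operator statements:
t1 = b - p
t2 = t1 - c


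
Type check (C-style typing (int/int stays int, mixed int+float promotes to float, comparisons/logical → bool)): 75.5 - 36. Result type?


Operand types: float - int
Rule: mixed int/float promotes to float; int/int stays int
Result type: float


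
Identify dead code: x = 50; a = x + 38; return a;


x is read by a's definition; a is returned
No dead code


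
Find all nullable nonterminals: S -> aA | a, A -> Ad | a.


A nonterminal is nullable iff some alternative derives ε (directly, or every symbol in it is nullable)
Nullable: {}


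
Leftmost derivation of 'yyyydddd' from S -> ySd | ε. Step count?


Derivation: S => ySd => yySdd => yyySddd => yyyySdddd => yyyydddd
Steps: 5


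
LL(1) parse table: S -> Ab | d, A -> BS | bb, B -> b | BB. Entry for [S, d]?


For [S, d]: 'd' ∈ FIRST(d)
Entry: S -> d


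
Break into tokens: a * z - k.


Scan left to right, longest-match per lexeme
Tokens: ID(a), OP(*), ID(z), OP(-), ID(k)


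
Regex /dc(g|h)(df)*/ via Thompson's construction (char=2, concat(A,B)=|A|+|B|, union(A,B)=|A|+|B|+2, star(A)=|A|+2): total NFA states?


Syntax tree has 6 char leaf(s), 1 union(s), 1 star(s)
chars contribute 6×2 = 12; each union adds +2; each star adds +2
Total: 12 + 2 + 2 = 16 states
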